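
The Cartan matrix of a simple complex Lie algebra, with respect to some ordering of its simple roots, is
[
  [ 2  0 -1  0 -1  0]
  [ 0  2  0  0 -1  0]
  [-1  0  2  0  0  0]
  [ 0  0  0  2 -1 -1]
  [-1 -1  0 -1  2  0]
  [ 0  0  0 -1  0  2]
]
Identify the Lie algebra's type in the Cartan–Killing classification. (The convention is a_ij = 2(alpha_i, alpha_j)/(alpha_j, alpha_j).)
The matrix has rank 6 with 2's on the diagonal. Reading the off-diagonal entries as Dynkin edges (a single edge where a_ij = a_ji = -1; a double or triple edge where a_ij * a_ji = 2 or 3), the diagram is a chain of 5 nodes with one extra node attached to the third node from one end (E_6). One simple-root ordering that puts it in standard form is (alpha_6, alpha_2, alpha_4, alpha_5, alpha_1, alpha_3). So the algebra is type E_6.

E6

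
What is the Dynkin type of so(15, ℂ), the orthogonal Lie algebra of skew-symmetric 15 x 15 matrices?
This is so(15) with 15 odd, which has dimension 15(15-1)/2 = 105 and rank (15-1)/2 = 7. In the classification of classical Lie algebras, the orthogonal algebra so(2n+1) in an odd number of variables has type B_n; here n = 7, so the Dynkin diagram is a chain of 7 nodes with a double edge at one end; the terminal node there is the unique short simple root (B_7). Hence the type is B_7.

B7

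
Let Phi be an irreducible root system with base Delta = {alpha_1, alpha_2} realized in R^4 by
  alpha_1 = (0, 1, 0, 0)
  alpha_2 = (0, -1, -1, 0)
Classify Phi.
B_2 (so(5))

Compute the Cartan integers a_ij = 2(alpha_i, alpha_j)/(alpha_j, alpha_j); the resulting 2x2 Cartan matrix is
[[2, -1], [-2, 2]].
The roots have two lengths (squared-length ratio 2:1); the short ones are alpha_{1}. The associated Dynkin diagram is a chain of 2 nodes with a double edge at one end; the terminal node there is the unique short simple root (B_2), so the type is B_2 (the algebra so(5)).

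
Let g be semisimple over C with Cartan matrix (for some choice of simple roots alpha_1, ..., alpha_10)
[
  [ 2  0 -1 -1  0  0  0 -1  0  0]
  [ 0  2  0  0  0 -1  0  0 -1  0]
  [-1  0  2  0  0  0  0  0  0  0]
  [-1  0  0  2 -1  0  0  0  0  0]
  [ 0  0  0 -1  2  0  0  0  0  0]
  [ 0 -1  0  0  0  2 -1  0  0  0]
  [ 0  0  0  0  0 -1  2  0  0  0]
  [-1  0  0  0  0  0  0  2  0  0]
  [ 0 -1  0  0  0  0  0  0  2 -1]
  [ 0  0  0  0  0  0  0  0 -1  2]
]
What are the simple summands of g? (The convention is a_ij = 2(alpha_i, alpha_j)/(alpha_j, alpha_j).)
The diagram associated to this matrix has two connected components: the simple roots {alpha_2, alpha_6, alpha_7, alpha_9, alpha_10} form a chain of 5 nodes with single edges (A_5), and {alpha_1, alpha_3, alpha_4, alpha_5, alpha_8} form a chain of 3 nodes with a fork of two nodes at one end (D_5). A semisimple Lie algebra decomposes uniquely as the direct sum of simple ideals, one per connected component of its Dynkin diagram, so g ≅ A_5 ⊕ D_5 (dimension 35 + 45 = 80).

type A_5 ⊕ type D_5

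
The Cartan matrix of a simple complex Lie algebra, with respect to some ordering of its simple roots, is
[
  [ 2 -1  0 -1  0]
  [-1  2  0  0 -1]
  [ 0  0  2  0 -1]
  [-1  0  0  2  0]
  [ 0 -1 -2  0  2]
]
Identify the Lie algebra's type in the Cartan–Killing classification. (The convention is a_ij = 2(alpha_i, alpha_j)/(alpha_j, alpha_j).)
type B_5

The matrix has rank 5 with 2's on the diagonal. Reading the off-diagonal entries as Dynkin edges (a single edge where a_ij = a_ji = -1; a double or triple edge where a_ij * a_ji = 2 or 3), the diagram is a chain of 5 nodes with a double edge at one end; the terminal node there is the unique short simple root (B_5). One simple-root ordering that puts it in standard form is (alpha_4, alpha_1, alpha_2, alpha_5, alpha_3). So the algebra is type B_5, i.e. so(11).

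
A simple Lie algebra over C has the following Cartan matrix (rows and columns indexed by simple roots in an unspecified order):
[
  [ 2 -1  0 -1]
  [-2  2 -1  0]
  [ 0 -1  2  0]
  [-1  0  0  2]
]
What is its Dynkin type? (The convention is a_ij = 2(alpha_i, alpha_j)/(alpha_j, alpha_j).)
F4

The matrix has rank 4 with 2's on the diagonal. Reading the off-diagonal entries as Dynkin edges (a single edge where a_ij = a_ji = -1; a double or triple edge where a_ij * a_ji = 2 or 3), the diagram is a chain of 4 nodes with a double edge between the middle two (F_4). One simple-root ordering that puts it in standard form is (alpha_3, alpha_2, alpha_1, alpha_4). So the algebra is type F_4.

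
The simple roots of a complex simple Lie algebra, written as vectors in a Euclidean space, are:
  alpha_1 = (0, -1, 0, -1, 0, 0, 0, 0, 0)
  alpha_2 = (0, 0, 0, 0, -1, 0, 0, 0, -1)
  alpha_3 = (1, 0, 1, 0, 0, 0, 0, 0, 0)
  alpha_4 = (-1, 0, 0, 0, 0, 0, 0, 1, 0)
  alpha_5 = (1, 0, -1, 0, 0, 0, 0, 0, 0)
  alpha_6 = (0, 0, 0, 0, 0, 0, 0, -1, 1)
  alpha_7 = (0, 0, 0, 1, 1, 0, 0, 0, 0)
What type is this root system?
Compute the Cartan integers a_ij = 2(alpha_i, alpha_j)/(alpha_j, alpha_j); the resulting 7x7 Cartan matrix is
[[2, 0, 0, 0, 0, 0, -1], [0, 2, 0, 0, 0, -1, -1], [0, 0, 2, -1, 0, 0, 0], [0, 0, -1, 2, -1, -1, 0], [0, 0, 0, -1, 2, 0, 0], [0, -1, 0, -1, 0, 2, 0], [-1, -1, 0, 0, 0, 0, 2]].
All simple roots have the same length, so the diagram is simply laced. The associated Dynkin diagram is a chain of 5 nodes with a fork of two nodes at one end (D_7), so the type is D_7 (the algebra so(14)).

D7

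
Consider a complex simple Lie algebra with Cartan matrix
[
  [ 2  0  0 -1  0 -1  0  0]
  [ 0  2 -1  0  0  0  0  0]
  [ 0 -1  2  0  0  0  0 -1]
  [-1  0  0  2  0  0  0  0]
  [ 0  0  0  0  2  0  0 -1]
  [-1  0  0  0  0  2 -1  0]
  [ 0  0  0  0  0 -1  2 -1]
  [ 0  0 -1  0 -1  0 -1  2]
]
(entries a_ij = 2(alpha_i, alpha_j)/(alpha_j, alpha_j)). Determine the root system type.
The matrix has rank 8 with 2's on the diagonal. Reading the off-diagonal entries as Dynkin edges (a single edge where a_ij = a_ji = -1; a double or triple edge where a_ij * a_ji = 2 or 3), the diagram is a chain of 7 nodes with one extra node attached to the third node from one end (E_8). One simple-root ordering that puts it in standard form is (alpha_2, alpha_5, alpha_3, alpha_8, alpha_7, alpha_6, alpha_1, alpha_4). So the algebra is type E_8.

E8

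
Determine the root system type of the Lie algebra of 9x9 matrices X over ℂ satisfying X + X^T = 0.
This is so(9) with 9 odd, which has dimension 9(9-1)/2 = 36 and rank (9-1)/2 = 4. In the classification of classical Lie algebras, the orthogonal algebra so(2n+1) in an odd number of variables has type B_n; here n = 4, so the Dynkin diagram is a chain of 4 nodes with a double edge at one end; the terminal node there is the unique short simple root (B_4). Hence the type is B_4.

type B_4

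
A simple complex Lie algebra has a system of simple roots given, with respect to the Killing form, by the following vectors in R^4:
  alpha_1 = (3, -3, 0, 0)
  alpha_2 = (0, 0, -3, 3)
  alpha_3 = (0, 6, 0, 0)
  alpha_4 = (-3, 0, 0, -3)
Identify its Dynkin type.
C4

Compute the Cartan integers a_ij = 2(alpha_i, alpha_j)/(alpha_j, alpha_j); the resulting 4x4 Cartan matrix is
[[2, 0, -1, -1], [0, 2, 0, -1], [-2, 0, 2, 0], [-1, -1, 0, 2]].
The roots have two lengths (squared-length ratio 2:1); the short ones are alpha_{1,2,4}. The associated Dynkin diagram is a chain of 4 nodes with a double edge at one end; the terminal node there is the unique long simple root (C_4), so the type is C_4 (the algebra sp(8)).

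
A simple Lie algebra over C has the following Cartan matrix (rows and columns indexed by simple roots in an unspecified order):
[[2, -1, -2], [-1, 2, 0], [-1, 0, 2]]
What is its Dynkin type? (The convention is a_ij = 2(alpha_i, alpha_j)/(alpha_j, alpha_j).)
The matrix has rank 3 with 2's on the diagonal. Reading the off-diagonal entries as Dynkin edges (a single edge where a_ij = a_ji = -1; a double or triple edge where a_ij * a_ji = 2 or 3), the diagram is a chain of 3 nodes with a double edge at one end; the terminal node there is the unique short simple root (B_3). One simple-root ordering that puts it in standard form is (alpha_2, alpha_1, alpha_3). So the algebra is type B_3, i.e. so(7).

B3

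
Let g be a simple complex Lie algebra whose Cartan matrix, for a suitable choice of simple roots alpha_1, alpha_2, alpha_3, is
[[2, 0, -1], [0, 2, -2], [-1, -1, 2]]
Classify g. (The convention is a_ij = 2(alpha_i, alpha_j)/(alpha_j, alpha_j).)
type C_3

The matrix has rank 3 with 2's on the diagonal. Reading the off-diagonal entries as Dynkin edges (a single edge where a_ij = a_ji = -1; a double or triple edge where a_ij * a_ji = 2 or 3), the diagram is a chain of 3 nodes with a double edge at one end; the terminal node there is the unique long simple root (C_3). One simple-root ordering that puts it in standard form is (alpha_1, alpha_3, alpha_2). So the algebra is type C_3, i.e. sp(6).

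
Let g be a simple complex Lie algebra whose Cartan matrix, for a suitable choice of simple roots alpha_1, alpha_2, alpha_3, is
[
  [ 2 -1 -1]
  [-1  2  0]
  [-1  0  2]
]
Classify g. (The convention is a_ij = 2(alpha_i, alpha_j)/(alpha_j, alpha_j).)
A3

The matrix has rank 3 with 2's on the diagonal. Reading the off-diagonal entries as Dynkin edges (a single edge where a_ij = a_ji = -1; a double or triple edge where a_ij * a_ji = 2 or 3), the diagram is a chain of 3 nodes with single edges (A_3). One simple-root ordering that puts it in standard form is (alpha_2, alpha_1, alpha_3). So the algebra is type A_3, i.e. sl(4).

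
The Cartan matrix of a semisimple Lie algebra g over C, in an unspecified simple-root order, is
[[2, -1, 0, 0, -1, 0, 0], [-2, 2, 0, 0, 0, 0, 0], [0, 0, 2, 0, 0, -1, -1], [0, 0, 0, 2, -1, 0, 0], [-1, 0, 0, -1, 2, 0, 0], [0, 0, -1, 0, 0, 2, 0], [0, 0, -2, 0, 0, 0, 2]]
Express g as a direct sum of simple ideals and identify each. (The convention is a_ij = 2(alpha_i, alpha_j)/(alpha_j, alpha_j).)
The diagram associated to this matrix has two connected components: the simple roots {alpha_3, alpha_6, alpha_7} form a chain of 3 nodes with a double edge at one end; the terminal node there is the unique long simple root (C_3), and {alpha_1, alpha_2, alpha_4, alpha_5} form a chain of 4 nodes with a double edge at one end; the terminal node there is the unique long simple root (C_4). A semisimple Lie algebra decomposes uniquely as the direct sum of simple ideals, one per connected component of its Dynkin diagram, so g ≅ C_3 ⊕ C_4 (dimension 21 + 36 = 57).

C_3 + C_4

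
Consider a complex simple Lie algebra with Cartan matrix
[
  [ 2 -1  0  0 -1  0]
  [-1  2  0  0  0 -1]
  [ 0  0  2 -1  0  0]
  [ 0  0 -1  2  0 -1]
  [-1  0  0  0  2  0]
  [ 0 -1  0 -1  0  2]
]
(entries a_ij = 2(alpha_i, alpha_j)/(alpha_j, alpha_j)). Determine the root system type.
The matrix has rank 6 with 2's on the diagonal. Reading the off-diagonal entries as Dynkin edges (a single edge where a_ij = a_ji = -1; a double or triple edge where a_ij * a_ji = 2 or 3), the diagram is a chain of 6 nodes with single edges (A_6). One simple-root ordering that puts it in standard form is (alpha_3, alpha_4, alpha_6, alpha_2, alpha_1, alpha_5). So the algebra is type A_6, i.e. sl(7).

A_6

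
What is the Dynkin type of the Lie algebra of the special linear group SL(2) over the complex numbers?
A_1

This is sl(2), which has dimension 2^2 - 1 = 3 and rank 2 - 1 = 1 (a Cartan subalgebra is the diagonal traceless matrices). In the classification of classical Lie algebras, the special linear algebra sl(n+1) has type A_n; here n = 1, so the Dynkin diagram is a chain of 1 nodes with single edges (A_1). Hence the type is A_1.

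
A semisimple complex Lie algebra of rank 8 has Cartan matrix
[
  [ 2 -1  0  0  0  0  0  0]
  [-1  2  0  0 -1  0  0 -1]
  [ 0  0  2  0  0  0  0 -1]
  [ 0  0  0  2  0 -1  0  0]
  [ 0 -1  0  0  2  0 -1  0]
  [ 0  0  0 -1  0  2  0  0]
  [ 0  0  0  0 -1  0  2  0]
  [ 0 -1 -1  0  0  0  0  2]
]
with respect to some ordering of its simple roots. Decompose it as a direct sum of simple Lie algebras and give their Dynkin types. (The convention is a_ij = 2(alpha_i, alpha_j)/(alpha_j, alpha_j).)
The diagram associated to this matrix has two connected components: the simple roots {alpha_4, alpha_6} form a chain of 2 nodes with single edges (A_2), and {alpha_1, alpha_2, alpha_3, alpha_5, alpha_7, alpha_8} form a chain of 5 nodes with one extra node attached to the third node from one end (E_6). A semisimple Lie algebra decomposes uniquely as the direct sum of simple ideals, one per connected component of its Dynkin diagram, so g ≅ A_2 ⊕ E_6 (dimension 8 + 78 = 86).

A_2 (sl(3)) + E_6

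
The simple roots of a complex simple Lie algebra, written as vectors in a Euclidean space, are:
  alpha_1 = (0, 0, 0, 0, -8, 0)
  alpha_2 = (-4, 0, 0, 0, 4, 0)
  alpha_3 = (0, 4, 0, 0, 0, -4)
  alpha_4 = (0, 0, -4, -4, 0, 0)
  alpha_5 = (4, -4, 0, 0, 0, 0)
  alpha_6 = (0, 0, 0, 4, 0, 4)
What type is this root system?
Compute the Cartan integers a_ij = 2(alpha_i, alpha_j)/(alpha_j, alpha_j); the resulting 6x6 Cartan matrix is
[[2, -2, 0, 0, 0, 0], [-1, 2, 0, 0, -1, 0], [0, 0, 2, 0, -1, -1], [0, 0, 0, 2, 0, -1], [0, -1, -1, 0, 2, 0], [0, 0, -1, -1, 0, 2]].
The roots have two lengths (squared-length ratio 2:1); the short ones are alpha_{2,3,4,5,6}. The associated Dynkin diagram is a chain of 6 nodes with a double edge at one end; the terminal node there is the unique long simple root (C_6), so the type is C_6 (the algebra sp(12)).

C_6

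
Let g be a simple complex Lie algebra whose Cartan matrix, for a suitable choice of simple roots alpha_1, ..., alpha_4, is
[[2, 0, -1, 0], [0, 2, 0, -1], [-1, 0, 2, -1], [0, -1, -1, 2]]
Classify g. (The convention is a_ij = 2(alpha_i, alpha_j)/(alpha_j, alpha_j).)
The matrix has rank 4 with 2's on the diagonal. Reading the off-diagonal entries as Dynkin edges (a single edge where a_ij = a_ji = -1; a double or triple edge where a_ij * a_ji = 2 or 3), the diagram is a chain of 4 nodes with single edges (A_4). One simple-root ordering that puts it in standard form is (alpha_2, alpha_4, alpha_3, alpha_1). So the algebra is type A_4, i.e. sl(5).

type A_4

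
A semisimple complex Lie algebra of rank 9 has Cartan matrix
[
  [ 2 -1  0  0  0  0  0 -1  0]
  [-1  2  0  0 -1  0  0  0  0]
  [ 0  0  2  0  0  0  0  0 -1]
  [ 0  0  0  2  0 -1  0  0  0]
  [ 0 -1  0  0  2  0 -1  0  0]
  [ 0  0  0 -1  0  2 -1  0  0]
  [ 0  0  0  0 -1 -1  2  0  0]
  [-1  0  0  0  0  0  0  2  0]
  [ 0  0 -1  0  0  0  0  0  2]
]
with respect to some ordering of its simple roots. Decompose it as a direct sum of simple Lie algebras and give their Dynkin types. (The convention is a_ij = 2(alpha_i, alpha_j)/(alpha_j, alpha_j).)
The diagram associated to this matrix has two connected components: the simple roots {alpha_3, alpha_9} form a chain of 2 nodes with single edges (A_2), and {alpha_1, alpha_2, alpha_4, alpha_5, alpha_6, alpha_7, alpha_8} form a chain of 7 nodes with single edges (A_7). A semisimple Lie algebra decomposes uniquely as the direct sum of simple ideals, one per connected component of its Dynkin diagram, so g ≅ A_2 ⊕ A_7 (dimension 8 + 63 = 71).

A2 + A7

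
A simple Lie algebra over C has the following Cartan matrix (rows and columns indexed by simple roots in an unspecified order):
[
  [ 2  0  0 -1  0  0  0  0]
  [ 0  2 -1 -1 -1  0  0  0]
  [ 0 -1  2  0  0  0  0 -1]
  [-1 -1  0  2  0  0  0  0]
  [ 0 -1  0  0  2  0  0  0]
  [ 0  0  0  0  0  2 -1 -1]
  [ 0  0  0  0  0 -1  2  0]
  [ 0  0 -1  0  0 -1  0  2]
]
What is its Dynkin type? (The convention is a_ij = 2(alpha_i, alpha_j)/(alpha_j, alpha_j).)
The matrix has rank 8 with 2's on the diagonal. Reading the off-diagonal entries as Dynkin edges (a single edge where a_ij = a_ji = -1; a double or triple edge where a_ij * a_ji = 2 or 3), the diagram is a chain of 7 nodes with one extra node attached to the third node from one end (E_8). One simple-root ordering that puts it in standard form is (alpha_1, alpha_5, alpha_4, alpha_2, alpha_3, alpha_8, alpha_6, alpha_7). So the algebra is type E_8.

type E_8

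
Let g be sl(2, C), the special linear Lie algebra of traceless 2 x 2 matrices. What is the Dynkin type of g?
type A_1

This is sl(2), which has dimension 2^2 - 1 = 3 and rank 2 - 1 = 1 (a Cartan subalgebra is the diagonal traceless matrices). In the classification of classical Lie algebras, the special linear algebra sl(n+1) has type A_n; here n = 1, so the Dynkin diagram is a chain of 1 nodes with single edges (A_1). Hence the type is A_1.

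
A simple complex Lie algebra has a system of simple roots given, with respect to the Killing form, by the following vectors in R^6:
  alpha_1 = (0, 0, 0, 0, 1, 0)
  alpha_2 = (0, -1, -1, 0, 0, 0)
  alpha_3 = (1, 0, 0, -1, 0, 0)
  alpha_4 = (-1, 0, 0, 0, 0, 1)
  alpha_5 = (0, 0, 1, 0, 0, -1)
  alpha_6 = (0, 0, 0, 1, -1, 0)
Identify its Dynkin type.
Compute the Cartan integers a_ij = 2(alpha_i, alpha_j)/(alpha_j, alpha_j); the resulting 6x6 Cartan matrix is
[[2, 0, 0, 0, 0, -1], [0, 2, 0, 0, -1, 0], [0, 0, 2, -1, 0, -1], [0, 0, -1, 2, -1, 0], [0, -1, 0, -1, 2, 0], [-2, 0, -1, 0, 0, 2]].
The roots have two lengths (squared-length ratio 2:1); the short ones are alpha_{1}. The associated Dynkin diagram is a chain of 6 nodes with a double edge at one end; the terminal node there is the unique short simple root (B_6), so the type is B_6 (the algebra so(13)).

B_6 (so(13))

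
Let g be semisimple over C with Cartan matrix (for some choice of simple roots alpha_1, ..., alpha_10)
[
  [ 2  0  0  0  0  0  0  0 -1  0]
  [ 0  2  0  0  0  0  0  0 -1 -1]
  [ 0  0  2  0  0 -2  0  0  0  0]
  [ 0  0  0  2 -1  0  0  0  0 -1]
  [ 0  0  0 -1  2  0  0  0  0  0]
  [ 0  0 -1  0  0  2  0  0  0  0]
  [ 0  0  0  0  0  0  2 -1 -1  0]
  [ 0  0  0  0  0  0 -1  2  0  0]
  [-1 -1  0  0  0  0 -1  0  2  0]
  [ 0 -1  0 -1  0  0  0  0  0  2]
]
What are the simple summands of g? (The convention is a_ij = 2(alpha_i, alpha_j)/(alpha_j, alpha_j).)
B2 + E8

The diagram associated to this matrix has two connected components: the simple roots {alpha_3, alpha_6} form a chain of 2 nodes with a double edge at one end; the terminal node there is the unique short simple root (B_2), and {alpha_1, alpha_2, alpha_4, alpha_5, alpha_7, alpha_8, alpha_9, alpha_10} form a chain of 7 nodes with one extra node attached to the third node from one end (E_8). A semisimple Lie algebra decomposes uniquely as the direct sum of simple ideals, one per connected component of its Dynkin diagram, so g ≅ B_2 ⊕ E_8 (dimension 10 + 248 = 258).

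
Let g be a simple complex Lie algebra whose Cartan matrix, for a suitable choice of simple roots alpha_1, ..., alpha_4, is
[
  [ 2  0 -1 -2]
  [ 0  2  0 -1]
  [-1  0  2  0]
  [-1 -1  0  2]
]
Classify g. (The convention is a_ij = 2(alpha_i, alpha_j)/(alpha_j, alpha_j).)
F_4

The matrix has rank 4 with 2's on the diagonal. Reading the off-diagonal entries as Dynkin edges (a single edge where a_ij = a_ji = -1; a double or triple edge where a_ij * a_ji = 2 or 3), the diagram is a chain of 4 nodes with a double edge between the middle two (F_4). One simple-root ordering that puts it in standard form is (alpha_3, alpha_1, alpha_4, alpha_2). So the algebra is type F_4.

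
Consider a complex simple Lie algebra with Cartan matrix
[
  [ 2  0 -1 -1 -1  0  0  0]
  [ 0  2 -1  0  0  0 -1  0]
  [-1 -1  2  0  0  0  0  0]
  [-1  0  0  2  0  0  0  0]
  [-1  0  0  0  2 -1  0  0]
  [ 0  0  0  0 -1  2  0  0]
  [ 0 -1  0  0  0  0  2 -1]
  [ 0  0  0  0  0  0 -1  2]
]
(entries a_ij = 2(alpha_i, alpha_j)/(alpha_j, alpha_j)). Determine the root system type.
The matrix has rank 8 with 2's on the diagonal. Reading the off-diagonal entries as Dynkin edges (a single edge where a_ij = a_ji = -1; a double or triple edge where a_ij * a_ji = 2 or 3), the diagram is a chain of 7 nodes with one extra node attached to the third node from one end (E_8). One simple-root ordering that puts it in standard form is (alpha_6, alpha_4, alpha_5, alpha_1, alpha_3, alpha_2, alpha_7, alpha_8). So the algebra is type E_8.

E8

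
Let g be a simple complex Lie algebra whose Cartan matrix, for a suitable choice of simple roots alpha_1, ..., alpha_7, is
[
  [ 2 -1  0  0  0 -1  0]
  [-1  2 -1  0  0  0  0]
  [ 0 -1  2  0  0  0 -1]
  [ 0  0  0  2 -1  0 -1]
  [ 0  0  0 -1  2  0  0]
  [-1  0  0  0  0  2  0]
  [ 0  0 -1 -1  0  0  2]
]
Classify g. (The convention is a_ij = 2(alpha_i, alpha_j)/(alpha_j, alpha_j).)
The matrix has rank 7 with 2's on the diagonal. Reading the off-diagonal entries as Dynkin edges (a single edge where a_ij = a_ji = -1; a double or triple edge where a_ij * a_ji = 2 or 3), the diagram is a chain of 7 nodes with single edges (A_7). One simple-root ordering that puts it in standard form is (alpha_5, alpha_4, alpha_7, alpha_3, alpha_2, alpha_1, alpha_6). So the algebra is type A_7, i.e. sl(8).

A_7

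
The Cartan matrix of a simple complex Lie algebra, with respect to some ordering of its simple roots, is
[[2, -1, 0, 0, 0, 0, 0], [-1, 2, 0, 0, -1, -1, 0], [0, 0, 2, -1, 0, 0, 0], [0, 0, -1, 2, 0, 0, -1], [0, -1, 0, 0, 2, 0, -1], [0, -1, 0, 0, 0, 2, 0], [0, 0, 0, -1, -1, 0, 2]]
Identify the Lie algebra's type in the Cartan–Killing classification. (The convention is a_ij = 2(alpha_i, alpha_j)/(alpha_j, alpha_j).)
D_7 (so(14))

The matrix has rank 7 with 2's on the diagonal. Reading the off-diagonal entries as Dynkin edges (a single edge where a_ij = a_ji = -1; a double or triple edge where a_ij * a_ji = 2 or 3), the diagram is a chain of 5 nodes with a fork of two nodes at one end (D_7). One simple-root ordering that puts it in standard form is (alpha_3, alpha_4, alpha_7, alpha_5, alpha_2, alpha_1, alpha_6). So the algebra is type D_7, i.e. so(14).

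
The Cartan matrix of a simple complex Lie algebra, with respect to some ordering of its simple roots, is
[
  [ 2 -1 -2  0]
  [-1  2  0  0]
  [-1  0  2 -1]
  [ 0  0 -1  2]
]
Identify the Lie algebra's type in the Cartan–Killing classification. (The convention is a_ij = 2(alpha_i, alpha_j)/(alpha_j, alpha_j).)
F4

The matrix has rank 4 with 2's on the diagonal. Reading the off-diagonal entries as Dynkin edges (a single edge where a_ij = a_ji = -1; a double or triple edge where a_ij * a_ji = 2 or 3), the diagram is a chain of 4 nodes with a double edge between the middle two (F_4). One simple-root ordering that puts it in standard form is (alpha_2, alpha_1, alpha_3, alpha_4). So the algebra is type F_4.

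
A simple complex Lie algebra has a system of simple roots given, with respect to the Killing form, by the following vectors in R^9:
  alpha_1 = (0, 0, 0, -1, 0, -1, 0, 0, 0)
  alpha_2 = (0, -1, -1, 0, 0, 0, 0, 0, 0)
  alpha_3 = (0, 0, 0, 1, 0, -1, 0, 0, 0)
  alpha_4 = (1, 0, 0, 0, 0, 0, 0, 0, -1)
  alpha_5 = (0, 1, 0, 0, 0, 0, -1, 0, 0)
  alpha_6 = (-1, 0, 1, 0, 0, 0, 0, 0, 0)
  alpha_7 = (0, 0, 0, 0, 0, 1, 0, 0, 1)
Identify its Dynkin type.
D7

Compute the Cartan integers a_ij = 2(alpha_i, alpha_j)/(alpha_j, alpha_j); the resulting 7x7 Cartan matrix is
[[2, 0, 0, 0, 0, 0, -1], [0, 2, 0, 0, -1, -1, 0], [0, 0, 2, 0, 0, 0, -1], [0, 0, 0, 2, 0, -1, -1], [0, -1, 0, 0, 2, 0, 0], [0, -1, 0, -1, 0, 2, 0], [-1, 0, -1, -1, 0, 0, 2]].
All simple roots have the same length, so the diagram is simply laced. The associated Dynkin diagram is a chain of 5 nodes with a fork of two nodes at one end (D_7), so the type is D_7 (the algebra so(14)).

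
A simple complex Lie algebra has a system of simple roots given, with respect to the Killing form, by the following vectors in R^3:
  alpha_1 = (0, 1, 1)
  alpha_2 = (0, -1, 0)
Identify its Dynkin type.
type B_2

Compute the Cartan integers a_ij = 2(alpha_i, alpha_j)/(alpha_j, alpha_j); the resulting 2x2 Cartan matrix is
[[2, -2], [-1, 2]].
The roots have two lengths (squared-length ratio 2:1); the short ones are alpha_{2}. The associated Dynkin diagram is a chain of 2 nodes with a double edge at one end; the terminal node there is the unique short simple root (B_2), so the type is B_2 (the algebra so(5)).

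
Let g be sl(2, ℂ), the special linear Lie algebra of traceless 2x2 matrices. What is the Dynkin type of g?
This is sl(2), which has dimension 2^2 - 1 = 3 and rank 2 - 1 = 1 (a Cartan subalgebra is the diagonal traceless matrices). In the classification of classical Lie algebras, the special linear algebra sl(n+1) has type A_n; here n = 1, so the Dynkin diagram is a chain of 1 nodes with single edges (A_1). Hence the type is A_1.

A1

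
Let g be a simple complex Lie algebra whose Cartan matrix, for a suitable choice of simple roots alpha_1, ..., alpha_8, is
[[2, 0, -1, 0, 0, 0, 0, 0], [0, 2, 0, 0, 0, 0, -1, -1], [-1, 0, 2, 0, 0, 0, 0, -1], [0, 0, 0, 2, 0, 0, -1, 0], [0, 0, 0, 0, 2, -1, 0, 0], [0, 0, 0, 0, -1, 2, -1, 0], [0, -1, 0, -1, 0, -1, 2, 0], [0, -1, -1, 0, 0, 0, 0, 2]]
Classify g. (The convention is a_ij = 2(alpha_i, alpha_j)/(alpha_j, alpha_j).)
E_8

The matrix has rank 8 with 2's on the diagonal. Reading the off-diagonal entries as Dynkin edges (a single edge where a_ij = a_ji = -1; a double or triple edge where a_ij * a_ji = 2 or 3), the diagram is a chain of 7 nodes with one extra node attached to the third node from one end (E_8). One simple-root ordering that puts it in standard form is (alpha_5, alpha_4, alpha_6, alpha_7, alpha_2, alpha_8, alpha_3, alpha_1). So the algebra is type E_8.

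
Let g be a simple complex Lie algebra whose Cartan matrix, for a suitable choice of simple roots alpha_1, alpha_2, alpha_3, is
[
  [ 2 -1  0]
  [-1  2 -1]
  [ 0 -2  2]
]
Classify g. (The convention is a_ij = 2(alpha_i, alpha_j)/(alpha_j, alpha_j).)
type C_3

The matrix has rank 3 with 2's on the diagonal. Reading the off-diagonal entries as Dynkin edges (a single edge where a_ij = a_ji = -1; a double or triple edge where a_ij * a_ji = 2 or 3), the diagram is a chain of 3 nodes with a double edge at one end; the terminal node there is the unique long simple root (C_3). One simple-root ordering that puts it in standard form is (alpha_1, alpha_2, alpha_3). So the algebra is type C_3, i.e. sp(6).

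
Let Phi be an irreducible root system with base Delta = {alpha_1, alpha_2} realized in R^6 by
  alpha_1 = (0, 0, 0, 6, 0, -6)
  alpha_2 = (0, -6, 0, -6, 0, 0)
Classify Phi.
Compute the Cartan integers a_ij = 2(alpha_i, alpha_j)/(alpha_j, alpha_j); the resulting 2x2 Cartan matrix is
[[2, -1], [-1, 2]].
All simple roots have the same length, so the diagram is simply laced. The associated Dynkin diagram is a chain of 2 nodes with single edges (A_2), so the type is A_2 (the algebra sl(3)).

type A_2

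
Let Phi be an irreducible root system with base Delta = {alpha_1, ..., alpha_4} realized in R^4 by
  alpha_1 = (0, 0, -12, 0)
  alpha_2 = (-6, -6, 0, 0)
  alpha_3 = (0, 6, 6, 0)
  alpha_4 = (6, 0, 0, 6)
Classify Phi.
C_4

Compute the Cartan integers a_ij = 2(alpha_i, alpha_j)/(alpha_j, alpha_j); the resulting 4x4 Cartan matrix is
[[2, 0, -2, 0], [0, 2, -1, -1], [-1, -1, 2, 0], [0, -1, 0, 2]].
The roots have two lengths (squared-length ratio 2:1); the short ones are alpha_{2,3,4}. The associated Dynkin diagram is a chain of 4 nodes with a double edge at one end; the terminal node there is the unique long simple root (C_4), so the type is C_4 (the algebra sp(8)).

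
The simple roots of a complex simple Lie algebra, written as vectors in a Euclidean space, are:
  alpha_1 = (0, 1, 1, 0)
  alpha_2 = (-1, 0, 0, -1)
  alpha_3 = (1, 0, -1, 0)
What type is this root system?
Compute the Cartan integers a_ij = 2(alpha_i, alpha_j)/(alpha_j, alpha_j); the resulting 3x3 Cartan matrix is
[[2, 0, -1], [0, 2, -1], [-1, -1, 2]].
All simple roots have the same length, so the diagram is simply laced. The associated Dynkin diagram is a chain of 3 nodes with single edges (A_3), so the type is A_3 (the algebra sl(4)).

A_3 (sl(4))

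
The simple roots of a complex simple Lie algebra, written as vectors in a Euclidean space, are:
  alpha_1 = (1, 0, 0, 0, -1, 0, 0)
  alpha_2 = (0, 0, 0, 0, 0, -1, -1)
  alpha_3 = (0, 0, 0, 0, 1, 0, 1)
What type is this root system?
Compute the Cartan integers a_ij = 2(alpha_i, alpha_j)/(alpha_j, alpha_j); the resulting 3x3 Cartan matrix is
[[2, 0, -1], [0, 2, -1], [-1, -1, 2]].
All simple roots have the same length, so the diagram is simply laced. The associated Dynkin diagram is a chain of 3 nodes with single edges (A_3), so the type is A_3 (the algebra sl(4)).

type A_3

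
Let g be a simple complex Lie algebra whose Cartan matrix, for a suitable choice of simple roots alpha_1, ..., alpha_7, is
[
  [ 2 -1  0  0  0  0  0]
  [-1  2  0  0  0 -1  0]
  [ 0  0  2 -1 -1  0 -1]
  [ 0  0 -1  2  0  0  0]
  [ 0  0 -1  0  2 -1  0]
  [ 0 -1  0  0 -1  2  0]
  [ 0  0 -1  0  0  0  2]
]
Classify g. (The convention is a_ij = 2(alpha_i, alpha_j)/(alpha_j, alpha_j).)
type D_7

The matrix has rank 7 with 2's on the diagonal. Reading the off-diagonal entries as Dynkin edges (a single edge where a_ij = a_ji = -1; a double or triple edge where a_ij * a_ji = 2 or 3), the diagram is a chain of 5 nodes with a fork of two nodes at one end (D_7). One simple-root ordering that puts it in standard form is (alpha_1, alpha_2, alpha_6, alpha_5, alpha_3, alpha_7, alpha_4). So the algebra is type D_7, i.e. so(14).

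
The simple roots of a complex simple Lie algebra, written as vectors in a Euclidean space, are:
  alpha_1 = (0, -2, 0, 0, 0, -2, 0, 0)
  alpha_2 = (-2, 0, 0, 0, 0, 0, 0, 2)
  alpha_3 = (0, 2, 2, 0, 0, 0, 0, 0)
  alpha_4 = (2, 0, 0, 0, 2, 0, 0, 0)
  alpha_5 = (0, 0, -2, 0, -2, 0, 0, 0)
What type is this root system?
Compute the Cartan integers a_ij = 2(alpha_i, alpha_j)/(alpha_j, alpha_j); the resulting 5x5 Cartan matrix is
[[2, 0, -1, 0, 0], [0, 2, 0, -1, 0], [-1, 0, 2, 0, -1], [0, -1, 0, 2, -1], [0, 0, -1, -1, 2]].
All simple roots have the same length, so the diagram is simply laced. The associated Dynkin diagram is a chain of 5 nodes with single edges (A_5), so the type is A_5 (the algebra sl(6)).

A5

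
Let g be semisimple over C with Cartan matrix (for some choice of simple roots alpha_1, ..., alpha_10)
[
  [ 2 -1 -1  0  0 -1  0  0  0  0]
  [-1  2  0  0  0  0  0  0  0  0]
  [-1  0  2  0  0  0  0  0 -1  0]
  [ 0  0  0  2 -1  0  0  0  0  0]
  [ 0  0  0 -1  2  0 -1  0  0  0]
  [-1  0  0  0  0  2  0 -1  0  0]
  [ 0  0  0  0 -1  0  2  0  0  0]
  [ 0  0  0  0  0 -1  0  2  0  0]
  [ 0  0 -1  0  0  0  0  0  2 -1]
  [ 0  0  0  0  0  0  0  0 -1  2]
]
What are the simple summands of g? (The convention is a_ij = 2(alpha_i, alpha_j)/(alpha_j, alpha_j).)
The diagram associated to this matrix has two connected components: the simple roots {alpha_4, alpha_5, alpha_7} form a chain of 3 nodes with single edges (A_3), and {alpha_1, alpha_2, alpha_3, alpha_6, alpha_8, alpha_9, alpha_10} form a chain of 6 nodes with one extra node attached to the third node from one end (E_7). A semisimple Lie algebra decomposes uniquely as the direct sum of simple ideals, one per connected component of its Dynkin diagram, so g ≅ A_3 ⊕ E_7 (dimension 15 + 133 = 148).

A3 + E7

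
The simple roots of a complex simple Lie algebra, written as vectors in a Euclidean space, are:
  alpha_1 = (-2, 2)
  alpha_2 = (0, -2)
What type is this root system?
Compute the Cartan integers a_ij = 2(alpha_i, alpha_j)/(alpha_j, alpha_j); the resulting 2x2 Cartan matrix is
[[2, -2], [-1, 2]].
The roots have two lengths (squared-length ratio 2:1); the short ones are alpha_{2}. The associated Dynkin diagram is a chain of 2 nodes with a double edge at one end; the terminal node there is the unique short simple root (B_2), so the type is B_2 (the algebra so(5)).

B2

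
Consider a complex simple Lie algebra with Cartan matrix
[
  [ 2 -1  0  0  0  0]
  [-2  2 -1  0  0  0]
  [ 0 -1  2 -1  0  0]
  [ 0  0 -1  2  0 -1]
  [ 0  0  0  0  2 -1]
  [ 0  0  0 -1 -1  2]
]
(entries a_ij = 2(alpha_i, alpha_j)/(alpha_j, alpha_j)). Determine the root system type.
The matrix has rank 6 with 2's on the diagonal. Reading the off-diagonal entries as Dynkin edges (a single edge where a_ij = a_ji = -1; a double or triple edge where a_ij * a_ji = 2 or 3), the diagram is a chain of 6 nodes with a double edge at one end; the terminal node there is the unique short simple root (B_6). One simple-root ordering that puts it in standard form is (alpha_5, alpha_6, alpha_4, alpha_3, alpha_2, alpha_1). So the algebra is type B_6, i.e. so(13).

B6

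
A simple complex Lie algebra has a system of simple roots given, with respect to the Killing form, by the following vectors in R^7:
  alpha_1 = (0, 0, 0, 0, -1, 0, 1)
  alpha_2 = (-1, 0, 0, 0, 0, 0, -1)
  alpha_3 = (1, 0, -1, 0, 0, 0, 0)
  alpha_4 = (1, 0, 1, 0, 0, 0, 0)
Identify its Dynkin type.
D_4 (so(8))

Compute the Cartan integers a_ij = 2(alpha_i, alpha_j)/(alpha_j, alpha_j); the resulting 4x4 Cartan matrix is
[[2, -1, 0, 0], [-1, 2, -1, -1], [0, -1, 2, 0], [0, -1, 0, 2]].
All simple roots have the same length, so the diagram is simply laced. The associated Dynkin diagram is a chain of 2 nodes with a fork of two nodes at one end (D_4), so the type is D_4 (the algebra so(8)).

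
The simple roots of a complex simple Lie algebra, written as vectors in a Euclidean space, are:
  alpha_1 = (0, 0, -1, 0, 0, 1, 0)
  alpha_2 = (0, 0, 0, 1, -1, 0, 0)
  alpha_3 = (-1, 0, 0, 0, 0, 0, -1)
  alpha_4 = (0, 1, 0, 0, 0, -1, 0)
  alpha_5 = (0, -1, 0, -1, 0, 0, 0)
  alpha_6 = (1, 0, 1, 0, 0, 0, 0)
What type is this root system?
Compute the Cartan integers a_ij = 2(alpha_i, alpha_j)/(alpha_j, alpha_j); the resulting 6x6 Cartan matrix is
[[2, 0, 0, -1, 0, -1], [0, 2, 0, 0, -1, 0], [0, 0, 2, 0, 0, -1], [-1, 0, 0, 2, -1, 0], [0, -1, 0, -1, 2, 0], [-1, 0, -1, 0, 0, 2]].
All simple roots have the same length, so the diagram is simply laced. The associated Dynkin diagram is a chain of 6 nodes with single edges (A_6), so the type is A_6 (the algebra sl(7)).

A6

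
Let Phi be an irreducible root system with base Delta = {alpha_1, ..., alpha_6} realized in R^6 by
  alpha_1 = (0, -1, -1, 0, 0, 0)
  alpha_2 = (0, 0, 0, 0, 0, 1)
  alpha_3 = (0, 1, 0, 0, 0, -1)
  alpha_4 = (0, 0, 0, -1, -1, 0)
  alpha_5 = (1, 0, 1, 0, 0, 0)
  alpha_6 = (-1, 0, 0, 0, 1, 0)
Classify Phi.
type B_6

Compute the Cartan integers a_ij = 2(alpha_i, alpha_j)/(alpha_j, alpha_j); the resulting 6x6 Cartan matrix is
[[2, 0, -1, 0, -1, 0], [0, 2, -1, 0, 0, 0], [-1, -2, 2, 0, 0, 0], [0, 0, 0, 2, 0, -1], [-1, 0, 0, 0, 2, -1], [0, 0, 0, -1, -1, 2]].
The roots have two lengths (squared-length ratio 2:1); the short ones are alpha_{2}. The associated Dynkin diagram is a chain of 6 nodes with a double edge at one end; the terminal node there is the unique short simple root (B_6), so the type is B_6 (the algebra so(13)).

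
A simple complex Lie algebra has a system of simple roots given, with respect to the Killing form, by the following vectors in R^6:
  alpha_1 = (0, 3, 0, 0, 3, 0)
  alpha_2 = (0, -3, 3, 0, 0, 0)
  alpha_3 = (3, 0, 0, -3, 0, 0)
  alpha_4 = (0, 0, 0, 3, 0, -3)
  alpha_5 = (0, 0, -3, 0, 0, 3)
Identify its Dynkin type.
Compute the Cartan integers a_ij = 2(alpha_i, alpha_j)/(alpha_j, alpha_j); the resulting 5x5 Cartan matrix is
[[2, -1, 0, 0, 0], [-1, 2, 0, 0, -1], [0, 0, 2, -1, 0], [0, 0, -1, 2, -1], [0, -1, 0, -1, 2]].
All simple roots have the same length, so the diagram is simply laced. The associated Dynkin diagram is a chain of 5 nodes with single edges (A_5), so the type is A_5 (the algebra sl(6)).

A_5 (sl(6))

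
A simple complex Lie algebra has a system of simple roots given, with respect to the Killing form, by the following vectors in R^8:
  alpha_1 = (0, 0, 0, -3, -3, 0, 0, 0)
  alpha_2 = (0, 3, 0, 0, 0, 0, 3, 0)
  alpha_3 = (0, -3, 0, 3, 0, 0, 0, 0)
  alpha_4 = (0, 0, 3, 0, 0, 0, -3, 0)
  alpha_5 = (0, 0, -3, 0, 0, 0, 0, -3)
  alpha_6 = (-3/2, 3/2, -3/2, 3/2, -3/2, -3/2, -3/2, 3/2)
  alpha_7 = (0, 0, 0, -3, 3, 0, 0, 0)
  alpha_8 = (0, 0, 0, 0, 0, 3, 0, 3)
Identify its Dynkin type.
E_8

Compute the Cartan integers a_ij = 2(alpha_i, alpha_j)/(alpha_j, alpha_j); the resulting 8x8 Cartan matrix is
[[2, 0, -1, 0, 0, 0, 0, 0], [0, 2, -1, -1, 0, 0, 0, 0], [-1, -1, 2, 0, 0, 0, -1, 0], [0, -1, 0, 2, -1, 0, 0, 0], [0, 0, 0, -1, 2, 0, 0, -1], [0, 0, 0, 0, 0, 2, -1, 0], [0, 0, -1, 0, 0, -1, 2, 0], [0, 0, 0, 0, -1, 0, 0, 2]].
All simple roots have the same length, so the diagram is simply laced. The associated Dynkin diagram is a chain of 7 nodes with one extra node attached to the third node from one end (E_8), so the type is E_8.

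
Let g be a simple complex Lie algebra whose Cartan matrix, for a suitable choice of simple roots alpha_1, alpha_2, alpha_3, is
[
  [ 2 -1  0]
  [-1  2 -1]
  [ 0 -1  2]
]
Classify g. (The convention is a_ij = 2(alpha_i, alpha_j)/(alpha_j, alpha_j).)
A_3

The matrix has rank 3 with 2's on the diagonal. Reading the off-diagonal entries as Dynkin edges (a single edge where a_ij = a_ji = -1; a double or triple edge where a_ij * a_ji = 2 or 3), the diagram is a chain of 3 nodes with single edges (A_3). One simple-root ordering that puts it in standard form is (alpha_3, alpha_2, alpha_1). So the algebra is type A_3, i.e. sl(4).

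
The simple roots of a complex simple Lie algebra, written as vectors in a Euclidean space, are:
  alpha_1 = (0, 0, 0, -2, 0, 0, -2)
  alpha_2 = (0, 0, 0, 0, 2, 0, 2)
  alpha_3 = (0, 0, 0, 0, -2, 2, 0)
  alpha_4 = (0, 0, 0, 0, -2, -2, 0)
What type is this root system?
D_4 (so(8))

Compute the Cartan integers a_ij = 2(alpha_i, alpha_j)/(alpha_j, alpha_j); the resulting 4x4 Cartan matrix is
[[2, -1, 0, 0], [-1, 2, -1, -1], [0, -1, 2, 0], [0, -1, 0, 2]].
All simple roots have the same length, so the diagram is simply laced. The associated Dynkin diagram is a chain of 2 nodes with a fork of two nodes at one end (D_4), so the type is D_4 (the algebra so(8)).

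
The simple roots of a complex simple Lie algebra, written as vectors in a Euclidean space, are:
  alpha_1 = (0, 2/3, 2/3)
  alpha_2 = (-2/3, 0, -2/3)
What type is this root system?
Compute the Cartan integers a_ij = 2(alpha_i, alpha_j)/(alpha_j, alpha_j); the resulting 2x2 Cartan matrix is
[[2, -1], [-1, 2]].
All simple roots have the same length, so the diagram is simply laced. The associated Dynkin diagram is a chain of 2 nodes with single edges (A_2), so the type is A_2 (the algebra sl(3)).

A_2 (sl(3))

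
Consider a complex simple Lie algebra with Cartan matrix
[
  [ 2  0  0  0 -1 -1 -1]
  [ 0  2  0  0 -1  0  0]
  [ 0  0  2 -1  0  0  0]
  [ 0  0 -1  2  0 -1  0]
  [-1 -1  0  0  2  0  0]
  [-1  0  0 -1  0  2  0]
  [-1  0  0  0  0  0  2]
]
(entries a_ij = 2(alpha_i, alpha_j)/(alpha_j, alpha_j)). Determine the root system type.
The matrix has rank 7 with 2's on the diagonal. Reading the off-diagonal entries as Dynkin edges (a single edge where a_ij = a_ji = -1; a double or triple edge where a_ij * a_ji = 2 or 3), the diagram is a chain of 6 nodes with one extra node attached to the third node from one end (E_7). One simple-root ordering that puts it in standard form is (alpha_2, alpha_7, alpha_5, alpha_1, alpha_6, alpha_4, alpha_3). So the algebra is type E_7.

E_7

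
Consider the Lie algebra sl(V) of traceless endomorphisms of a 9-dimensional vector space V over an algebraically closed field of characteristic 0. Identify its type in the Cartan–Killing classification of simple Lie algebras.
A_8

This is sl(9), which has dimension 9^2 - 1 = 80 and rank 9 - 1 = 8 (a Cartan subalgebra is the diagonal traceless matrices). In the classification of classical Lie algebras, the special linear algebra sl(n+1) has type A_n; here n = 8, so the Dynkin diagram is a chain of 8 nodes with single edges (A_8). Hence the type is A_8.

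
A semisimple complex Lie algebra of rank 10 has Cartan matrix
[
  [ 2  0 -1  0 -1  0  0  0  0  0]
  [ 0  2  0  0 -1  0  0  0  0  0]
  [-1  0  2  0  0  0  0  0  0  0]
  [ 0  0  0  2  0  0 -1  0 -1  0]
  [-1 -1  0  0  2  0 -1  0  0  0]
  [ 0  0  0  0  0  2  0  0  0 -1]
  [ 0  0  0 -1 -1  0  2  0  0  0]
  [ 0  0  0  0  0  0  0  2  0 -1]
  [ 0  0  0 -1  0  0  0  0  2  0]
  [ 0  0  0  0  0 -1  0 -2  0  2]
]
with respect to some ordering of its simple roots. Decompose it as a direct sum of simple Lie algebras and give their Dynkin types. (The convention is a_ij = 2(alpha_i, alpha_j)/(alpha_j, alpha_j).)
The diagram associated to this matrix has two connected components: the simple roots {alpha_6, alpha_8, alpha_10} form a chain of 3 nodes with a double edge at one end; the terminal node there is the unique short simple root (B_3), and {alpha_1, alpha_2, alpha_3, alpha_4, alpha_5, alpha_7, alpha_9} form a chain of 6 nodes with one extra node attached to the third node from one end (E_7). A semisimple Lie algebra decomposes uniquely as the direct sum of simple ideals, one per connected component of its Dynkin diagram, so g ≅ B_3 ⊕ E_7 (dimension 21 + 133 = 154).

B_3 (so(7)) ⊕ E_7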